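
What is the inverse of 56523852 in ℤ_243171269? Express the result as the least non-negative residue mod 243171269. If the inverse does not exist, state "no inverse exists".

no inverse exists

Compute gcd(56523852, 243171269):
243171269 = 4×56523852 + 17075861
56523852 = 3×17075861 + 5296269
17075861 = 3×5296269 + 1187054
5296269 = 4×1187054 + 548053
1187054 = 2×548053 + 90948
548053 = 6×90948 + 2365
90948 = 38×2365 + 1078
2365 = 2×1078 + 209
1078 = 5×209 + 33
209 = 6×33 + 11
33 = 3×11 + 0
Since gcd = 11 > 1, 56523852 is not a unit mod 243171269.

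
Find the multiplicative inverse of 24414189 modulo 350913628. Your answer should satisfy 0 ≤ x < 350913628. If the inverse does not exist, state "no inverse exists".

10557497

gcd(350913628, 24414189) by repeated division:
350913628 = 14*24414189 + 9114982
24414189 = 2*9114982 + 6184225
9114982 = 1*6184225 + 2930757
6184225 = 2*2930757 + 322711
2930757 = 9*322711 + 26358
322711 = 12*26358 + 6415
26358 = 4*6415 + 698
6415 = 9*698 + 133
698 = 5*133 + 33
133 = 4*33 + 1
33 = 33*1 + 0
Since gcd(24414189, 350913628) = 1, back-substitute to write 1 as a combination:
1 = 133 − 4·33
1 = −4·698 + 21·133
1 = 21·6415 − 193·698
1 = −193·26358 + 793·6415
1 = 793·322711 − 9709·26358
1 = −9709·2930757 + 88174·322711
1 = 88174·6184225 − 186057·2930757
1 = −186057·9114982 + 274231·6184225
1 = 274231·24414189 − 734519·9114982
1 = −734519·350913628 + 10557497·24414189
So 24414189·10557497 ≡ 1 (mod 350913628).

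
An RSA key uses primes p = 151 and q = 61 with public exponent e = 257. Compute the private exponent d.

φ(n) = (p−1)(q−1) = 150·60 = 9000.
Need d with 257·d ≡ 1 (mod 9000). Apply the extended Euclidean algorithm:
9000 = 35×257 + 5
257 = 51×5 + 2
5 = 2×2 + 1
2 = 2×1 + 0
Back-substitute:
1 = 5 − 2·2
1 = −2·257 + 103·5
1 = 103·9000 − 3607·257
So 257·(-3607) ≡ 1 (mod 9000), hence d ≡ -3607 ≡ 5393 (mod 9000).

5393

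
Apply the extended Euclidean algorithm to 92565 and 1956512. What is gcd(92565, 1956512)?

1

Apply Euclid's algorithm to 1956512 and 92565:
1956512 = 21·92565 + 12647
92565 = 7·12647 + 4036
12647 = 3·4036 + 539
4036 = 7·539 + 263
539 = 2·263 + 13
263 = 20·13 + 3
13 = 4·3 + 1
3 = 3·1 + 0
gcd(92565, 1956512) = 1.
Working backward:
1 = 13 − 4·3
1 = −4·263 + 81·13
1 = 81·539 − 166·263
1 = −166·4036 + 1243·539
1 = 1243·12647 − 3895·4036
1 = −3895·92565 + 28508·12647
1 = 28508·1956512 − 602563·92565
So 1 = (28508)·1956512 + (-602563)·92565.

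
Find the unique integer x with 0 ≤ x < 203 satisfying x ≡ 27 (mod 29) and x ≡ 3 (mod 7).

143

Write x = 27 + 29·k. Then 29·k ≡ 3 − 27 ≡ 4 (mod 7).
Need 29⁻¹ mod 7. Extended Euclid on (7, 1):
7 = 7*1 + 0
29⁻¹ ≡ 1 (mod 7), so k ≡ 1·4 ≡ 4 (mod 7).
x = 27 + 29·4 = 143.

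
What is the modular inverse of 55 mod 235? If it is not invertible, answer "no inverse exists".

no inverse exists

Euclidean algorithm on 235, 55:
235 = 4×55 + 15
55 = 3×15 + 10
15 = 1×10 + 5
10 = 2×5 + 0
Since gcd = 5 > 1, 55 is not a unit mod 235.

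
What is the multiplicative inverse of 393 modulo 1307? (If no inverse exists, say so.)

Apply the Euclidean algorithm to 1307 and 393:
1307 = 3·393 + 128
393 = 3·128 + 9
128 = 14·9 + 2
9 = 4·2 + 1
2 = 2·1 + 0
Since gcd(393, 1307) = 1, back-substitute to write 1 as a combination:
1 = 9 − 4·2
1 = −4·128 + 57·9
1 = 57·393 − 175·128
1 = −175·1307 + 582·393
So 393·582 ≡ 1 (mod 1307).

582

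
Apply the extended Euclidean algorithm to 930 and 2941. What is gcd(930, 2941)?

Euclidean algorithm:
2941 = 3×930 + 151
930 = 6×151 + 24
151 = 6×24 + 7
24 = 3×7 + 3
7 = 2×3 + 1
3 = 3×1 + 0
gcd(930, 2941) = 1.
Express as a combination:
1 = 7 − 2·3
1 = −2·24 + 7·7
1 = 7·151 − 44·24
1 = −44·930 + 271·151
1 = 271·2941 − 857·930
So 1 = (271)·2941 + (-857)·930.

1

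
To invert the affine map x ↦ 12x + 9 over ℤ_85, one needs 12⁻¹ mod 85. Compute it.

Run Euclid on (85, 12):
85 = 7·12 + 1
12 = 12·1 + 0
gcd = 1, so the inverse exists. Back-substitute:
1 = 85 − 7·12
So 12·(-7) ≡ 1 (mod 85), and -7 ≡ 78 (mod 85).

78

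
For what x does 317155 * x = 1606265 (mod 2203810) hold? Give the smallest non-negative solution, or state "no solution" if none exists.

93041

First find gcd(317155, 2203810):
2203810 = 6*317155 + 300880
317155 = 1*300880 + 16275
300880 = 18*16275 + 7930
16275 = 2*7930 + 415
7930 = 19*415 + 45
415 = 9*45 + 10
45 = 4*10 + 5
10 = 2*5 + 0
gcd = 5 and 5 | 1606265, so solutions exist. Divide through by 5: 63431x ≡ 321253 (mod 440762).
Now find 63431⁻¹ mod 440762:
440762 = 6*63431 + 60176
63431 = 1*60176 + 3255
60176 = 18*3255 + 1586
3255 = 2*1586 + 83
1586 = 19*83 + 9
83 = 9*9 + 2
9 = 4*2 + 1
2 = 2*1 + 0
Back-substitute:
1 = 9 − 4·2
1 = −4·83 + 37·9
1 = 37·1586 − 707·83
1 = −707·3255 + 1451·1586
1 = 1451·60176 − 26825·3255
1 = −26825·63431 + 28276·60176
1 = 28276·440762 − 196481·63431
So 63431·(-196481) ≡ 1 (mod 440762), i.e. 63431⁻¹ ≡ 244281.
Then x ≡ 244281·321253 ≡ 93041 (mod 440762); the smallest non-negative solution is x = 93041.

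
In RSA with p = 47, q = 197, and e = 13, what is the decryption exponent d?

7629

φ(n) = (p−1)(q−1) = 46·196 = 9016.
Need d with 13·d ≡ 1 (mod 9016). Apply the extended Euclidean algorithm:
9016 = 693×13 + 7
13 = 1×7 + 6
7 = 1×6 + 1
6 = 6×1 + 0
Back-substitute:
1 = 7 − 6
1 = −13 + 2·7
1 = 2·9016 − 1387·13
So 13·(-1387) ≡ 1 (mod 9016), hence d ≡ -1387 ≡ 7629 (mod 9016).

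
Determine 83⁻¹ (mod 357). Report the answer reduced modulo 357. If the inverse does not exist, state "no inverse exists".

314

gcd(357, 83) by repeated division:
357 = 4*83 + 25
83 = 3*25 + 8
25 = 3*8 + 1
8 = 8*1 + 0
The gcd is 1. Working backward:
1 = 25 − 3·8
1 = −3·83 + 10·25
1 = 10·357 − 43·83
So 83·(-43) ≡ 1 (mod 357), and -43 ≡ 314 (mod 357).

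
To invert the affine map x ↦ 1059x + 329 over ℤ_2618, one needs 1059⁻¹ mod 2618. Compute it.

1775

Run Euclid on (2618, 1059):
2618 = 2·1059 + 500
1059 = 2·500 + 59
500 = 8·59 + 28
59 = 2·28 + 3
28 = 9·3 + 1
3 = 3·1 + 0
gcd = 1, so the inverse exists. Back-substitute:
1 = 28 − 9·3
1 = −9·59 + 19·28
1 = 19·500 − 161·59
1 = −161·1059 + 341·500
1 = 341·2618 − 843·1059
Hence 1059⁻¹ ≡ -843 ≡ 1775 (mod 2618).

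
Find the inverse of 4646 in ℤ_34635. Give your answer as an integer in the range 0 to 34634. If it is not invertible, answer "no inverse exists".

26636

Run Euclid on (34635, 4646):
34635 = 7×4646 + 2113
4646 = 2×2113 + 420
2113 = 5×420 + 13
420 = 32×13 + 4
13 = 3×4 + 1
4 = 4×1 + 0
gcd = 1, so the inverse exists. Back-substitute:
1 = 13 − 3·4
1 = −3·420 + 97·13
1 = 97·2113 − 488·420
1 = −488·4646 + 1073·2113
1 = 1073·34635 − 7999·4646
Thus 4646·(-7999) ≡ 1 (mod 34635); reducing, -7999 mod 34635 = 26636.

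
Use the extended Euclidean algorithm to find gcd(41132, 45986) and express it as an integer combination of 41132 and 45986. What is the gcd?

2

Apply Euclid's algorithm to 45986 and 41132:
45986 = 1·41132 + 4854
41132 = 8·4854 + 2300
4854 = 2·2300 + 254
2300 = 9·254 + 14
254 = 18·14 + 2
14 = 7·2 + 0
gcd(41132, 45986) = 2.
Express as a combination:
2 = 254 − 18·14
2 = −18·2300 + 163·254
2 = 163·4854 − 344·2300
2 = −344·41132 + 2915·4854
2 = 2915·45986 − 3259·41132
So 2 = (2915)·45986 + (-3259)·41132.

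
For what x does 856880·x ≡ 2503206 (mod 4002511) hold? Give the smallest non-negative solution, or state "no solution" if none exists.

First find gcd(856880, 4002511):
4002511 = 4·856880 + 574991
856880 = 1·574991 + 281889
574991 = 2·281889 + 11213
281889 = 25·11213 + 1564
11213 = 7·1564 + 265
1564 = 5·265 + 239
265 = 1·239 + 26
239 = 9·26 + 5
26 = 5·5 + 1
5 = 5·1 + 0
gcd = 1, so a unique solution mod 4002511 exists.
Back-substitute for the Bézout coefficients:
1 = 26 − 5·5
1 = −5·239 + 46·26
1 = 46·265 − 51·239
1 = −51·1564 + 301·265
1 = 301·11213 − 2158·1564
1 = −2158·281889 + 54251·11213
1 = 54251·574991 − 110660·281889
1 = −110660·856880 + 164911·574991
1 = 164911·4002511 − 770304·856880
So 856880·(-770304) ≡ 1 (mod 4002511), giving 856880⁻¹ ≡ 3232207.
x ≡ 856880⁻¹·2503206 ≡ 3232207·2503206 ≡ 92181 (mod 4002511).

92181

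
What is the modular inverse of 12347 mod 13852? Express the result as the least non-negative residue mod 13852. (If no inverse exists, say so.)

gcd(13852, 12347) by repeated division:
13852 = 1*12347 + 1505
12347 = 8*1505 + 307
1505 = 4*307 + 277
307 = 1*277 + 30
277 = 9*30 + 7
30 = 4*7 + 2
7 = 3*2 + 1
2 = 2*1 + 0
Since gcd(12347, 13852) = 1, back-substitute to write 1 as a combination:
1 = 7 − 3·2
1 = −3·30 + 13·7
1 = 13·277 − 120·30
1 = −120·307 + 133·277
1 = 133·1505 − 652·307
1 = −652·12347 + 5349·1505
1 = 5349·13852 − 6001·12347
Hence 12347⁻¹ ≡ -6001 ≡ 7851 (mod 13852).

7851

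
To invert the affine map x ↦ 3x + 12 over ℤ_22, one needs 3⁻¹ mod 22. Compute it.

15

Run Euclid on (22, 3):
22 = 7*3 + 1
3 = 3*1 + 0
The gcd is 1. Working backward:
1 = 22 − 7·3
So 3·(-7) ≡ 1 (mod 22), and -7 ≡ 15 (mod 22).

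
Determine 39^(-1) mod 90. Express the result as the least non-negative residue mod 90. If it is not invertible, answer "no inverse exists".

Compute gcd(39, 90):
90 = 2*39 + 12
39 = 3*12 + 3
12 = 4*3 + 0
gcd(39, 90) = 3 ≠ 1, so 39 has no multiplicative inverse modulo 90.

no inverse exists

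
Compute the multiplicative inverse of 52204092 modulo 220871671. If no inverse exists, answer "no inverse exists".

Apply the Euclidean algorithm to 220871671 and 52204092:
220871671 = 4*52204092 + 12055303
52204092 = 4*12055303 + 3982880
12055303 = 3*3982880 + 106663
3982880 = 37*106663 + 36349
106663 = 2*36349 + 33965
36349 = 1*33965 + 2384
33965 = 14*2384 + 589
2384 = 4*589 + 28
589 = 21*28 + 1
28 = 28*1 + 0
The gcd is 1. Working backward:
1 = 589 − 21·28
1 = −21·2384 + 85·589
1 = 85·33965 − 1211·2384
1 = −1211·36349 + 1296·33965
1 = 1296·106663 − 3803·36349
1 = −3803·3982880 + 142007·106663
1 = 142007·12055303 − 429824·3982880
1 = −429824·52204092 + 1861303·12055303
1 = 1861303·220871671 − 7875036·52204092
So 52204092·(-7875036) ≡ 1 (mod 220871671), and -7875036 ≡ 212996635 (mod 220871671).

212996635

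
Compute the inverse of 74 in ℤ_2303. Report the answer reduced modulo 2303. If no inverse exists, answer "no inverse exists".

Apply the Euclidean algorithm to 2303 and 74:
2303 = 31*74 + 9
74 = 8*9 + 2
9 = 4*2 + 1
2 = 2*1 + 0
gcd = 1, so the inverse exists. Back-substitute:
1 = 9 − 4·2
1 = −4·74 + 33·9
1 = 33·2303 − 1027·74
Thus 74·(-1027) ≡ 1 (mod 2303); reducing, -1027 mod 2303 = 1276.

1276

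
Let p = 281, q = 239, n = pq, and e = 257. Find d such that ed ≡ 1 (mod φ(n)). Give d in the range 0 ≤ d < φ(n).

φ(n) = (p−1)(q−1) = 280·238 = 66640.
Need d with 257·d ≡ 1 (mod 66640). Apply the extended Euclidean algorithm:
66640 = 259·257 + 77
257 = 3·77 + 26
77 = 2·26 + 25
26 = 1·25 + 1
25 = 25·1 + 0
Back-substitute:
1 = 26 − 25
1 = −77 + 3·26
1 = 3·257 − 10·77
1 = −10·66640 + 2593·257
So 257·2593 ≡ 1 (mod 66640), hence d = 2593.

2593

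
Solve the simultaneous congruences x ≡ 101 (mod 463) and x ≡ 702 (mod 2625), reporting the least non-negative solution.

336702

Write x = 101 + 463·k. Then 463·k ≡ 702 − 101 ≡ 601 (mod 2625).
Need 463⁻¹ mod 2625. Extended Euclid on (2625, 463):
2625 = 5·463 + 310
463 = 1·310 + 153
310 = 2·153 + 4
153 = 38·4 + 1
4 = 4·1 + 0
Back-substitute:
1 = 153 − 38·4
1 = −38·310 + 77·153
1 = 77·463 − 115·310
1 = −115·2625 + 652·463
463⁻¹ ≡ 652 (mod 2625), so k ≡ 652·601 ≡ 727 (mod 2625).
x = 101 + 463·727 = 336702.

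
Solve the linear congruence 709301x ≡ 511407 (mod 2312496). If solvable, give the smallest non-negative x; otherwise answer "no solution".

First find gcd(709301, 2312496):
2312496 = 3·709301 + 184593
709301 = 3·184593 + 155522
184593 = 1·155522 + 29071
155522 = 5·29071 + 10167
29071 = 2·10167 + 8737
10167 = 1·8737 + 1430
8737 = 6·1430 + 157
1430 = 9·157 + 17
157 = 9·17 + 4
17 = 4·4 + 1
4 = 4·1 + 0
gcd = 1, so a unique solution mod 2312496 exists.
Back-substitute for the Bézout coefficients:
1 = 17 − 4·4
1 = −4·157 + 37·17
1 = 37·1430 − 337·157
1 = −337·8737 + 2059·1430
1 = 2059·10167 − 2396·8737
1 = −2396·29071 + 6851·10167
1 = 6851·155522 − 36651·29071
1 = −36651·184593 + 43502·155522
1 = 43502·709301 − 167157·184593
1 = −167157·2312496 + 544973·709301
So 709301·(544973) ≡ 1 (mod 2312496), giving 709301⁻¹ ≡ 544973.
x ≡ 709301⁻¹·511407 ≡ 544973·511407 ≡ 989091 (mod 2312496).

989091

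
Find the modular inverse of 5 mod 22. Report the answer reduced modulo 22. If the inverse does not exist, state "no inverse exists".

Run Euclid on (22, 5):
22 = 4*5 + 2
5 = 2*2 + 1
2 = 2*1 + 0
The gcd is 1. Working backward:
1 = 5 − 2·2
1 = −2·22 + 9·5
So 5·9 ≡ 1 (mod 22).

9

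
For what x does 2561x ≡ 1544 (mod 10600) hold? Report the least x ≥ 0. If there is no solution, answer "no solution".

5104

First find gcd(2561, 10600):
10600 = 4*2561 + 356
2561 = 7*356 + 69
356 = 5*69 + 11
69 = 6*11 + 3
11 = 3*3 + 2
3 = 1*2 + 1
2 = 2*1 + 0
gcd = 1, so a unique solution mod 10600 exists.
Back-substitute for the Bézout coefficients:
1 = 3 − 2
1 = −11 + 4·3
1 = 4·69 − 25·11
1 = −25·356 + 129·69
1 = 129·2561 − 928·356
1 = −928·10600 + 3841·2561
So 2561·(3841) ≡ 1 (mod 10600), giving 2561⁻¹ ≡ 3841.
x ≡ 2561⁻¹·1544 ≡ 3841·1544 ≡ 5104 (mod 10600).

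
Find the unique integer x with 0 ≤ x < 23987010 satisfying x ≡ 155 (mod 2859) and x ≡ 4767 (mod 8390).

20350517

Write x = 155 + 2859·k. Then 2859·k ≡ 4767 − 155 ≡ 4612 (mod 8390).
Need 2859⁻¹ mod 8390. Extended Euclid on (8390, 2859):
8390 = 2*2859 + 2672
2859 = 1*2672 + 187
2672 = 14*187 + 54
187 = 3*54 + 25
54 = 2*25 + 4
25 = 6*4 + 1
4 = 4*1 + 0
Back-substitute:
1 = 25 − 6·4
1 = −6·54 + 13·25
1 = 13·187 − 45·54
1 = −45·2672 + 643·187
1 = 643·2859 − 688·2672
1 = −688·8390 + 2019·2859
2859⁻¹ ≡ 2019 (mod 8390), so k ≡ 2019·4612 ≡ 7118 (mod 8390).
x = 155 + 2859·7118 = 20350517.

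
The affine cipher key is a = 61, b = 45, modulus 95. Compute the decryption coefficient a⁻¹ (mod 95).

81

Run Euclid on (95, 61):
95 = 1·61 + 34
61 = 1·34 + 27
34 = 1·27 + 7
27 = 3·7 + 6
7 = 1·6 + 1
6 = 6·1 + 0
The gcd is 1. Working backward:
1 = 7 − 6
1 = −27 + 4·7
1 = 4·34 − 5·27
1 = −5·61 + 9·34
1 = 9·95 − 14·61
Hence 61⁻¹ ≡ -14 ≡ 81 (mod 95).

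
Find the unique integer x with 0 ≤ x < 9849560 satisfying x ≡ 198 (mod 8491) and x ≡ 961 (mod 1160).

Write x = 198 + 8491·k. Then 8491·k ≡ 961 − 198 ≡ 763 (mod 1160).
Need 8491⁻¹ mod 1160. Extended Euclid on (1160, 371):
1160 = 3*371 + 47
371 = 7*47 + 42
47 = 1*42 + 5
42 = 8*5 + 2
5 = 2*2 + 1
2 = 2*1 + 0
Back-substitute:
1 = 5 − 2·2
1 = −2·42 + 17·5
1 = 17·47 − 19·42
1 = −19·371 + 150·47
1 = 150·1160 − 469·371
8491⁻¹ ≡ 691 (mod 1160), so k ≡ 691·763 ≡ 593 (mod 1160).
x = 198 + 8491·593 = 5035361.

5035361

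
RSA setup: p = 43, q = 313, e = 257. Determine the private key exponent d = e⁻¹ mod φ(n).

4385

φ(n) = (p−1)(q−1) = 42·312 = 13104.
Need d with 257·d ≡ 1 (mod 13104). Apply the extended Euclidean algorithm:
13104 = 50·257 + 254
257 = 1·254 + 3
254 = 84·3 + 2
3 = 1·2 + 1
2 = 2·1 + 0
Back-substitute:
1 = 3 − 2
1 = −254 + 85·3
1 = 85·257 − 86·254
1 = −86·13104 + 4385·257
So 257·4385 ≡ 1 (mod 13104), hence d = 4385.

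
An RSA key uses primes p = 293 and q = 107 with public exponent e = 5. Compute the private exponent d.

12381

φ(n) = (p−1)(q−1) = 292·106 = 30952.
Need d with 5·d ≡ 1 (mod 30952). Apply the extended Euclidean algorithm:
30952 = 6190*5 + 2
5 = 2*2 + 1
2 = 2*1 + 0
Back-substitute:
1 = 5 − 2·2
1 = −2·30952 + 12381·5
So 5·12381 ≡ 1 (mod 30952), hence d = 12381.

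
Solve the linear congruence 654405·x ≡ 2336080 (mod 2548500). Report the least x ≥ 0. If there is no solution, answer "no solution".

gcd(654405, 2548500):
2548500 = 3·654405 + 585285
654405 = 1·585285 + 69120
585285 = 8·69120 + 32325
69120 = 2·32325 + 4470
32325 = 7·4470 + 1035
4470 = 4·1035 + 330
1035 = 3·330 + 45
330 = 7·45 + 15
45 = 3·15 + 0
gcd = 15, but 15 ∤ 2336080, so the congruence has no solution.

no solution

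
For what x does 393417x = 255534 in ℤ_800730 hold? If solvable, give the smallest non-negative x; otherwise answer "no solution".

gcd(393417, 800730):
800730 = 2×393417 + 13896
393417 = 28×13896 + 4329
13896 = 3×4329 + 909
4329 = 4×909 + 693
909 = 1×693 + 216
693 = 3×216 + 45
216 = 4×45 + 36
45 = 1×36 + 9
36 = 4×9 + 0
gcd = 9, but 9 ∤ 255534, so the congruence has no solution.

no solution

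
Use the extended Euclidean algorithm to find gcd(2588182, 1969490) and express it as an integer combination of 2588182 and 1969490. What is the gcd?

Apply Euclid's algorithm to 2588182 and 1969490:
2588182 = 1*1969490 + 618692
1969490 = 3*618692 + 113414
618692 = 5*113414 + 51622
113414 = 2*51622 + 10170
51622 = 5*10170 + 772
10170 = 13*772 + 134
772 = 5*134 + 102
134 = 1*102 + 32
102 = 3*32 + 6
32 = 5*6 + 2
6 = 3*2 + 0
gcd(2588182, 1969490) = 2.
Working backward:
2 = 32 − 5·6
2 = −5·102 + 16·32
2 = 16·134 − 21·102
2 = −21·772 + 121·134
2 = 121·10170 − 1594·772
2 = −1594·51622 + 8091·10170
2 = 8091·113414 − 17776·51622
2 = −17776·618692 + 96971·113414
2 = 96971·1969490 − 308689·618692
2 = −308689·2588182 + 405660·1969490
So 2 = (-308689)·2588182 + (405660)·1969490.

2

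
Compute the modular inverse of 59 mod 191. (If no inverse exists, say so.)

Apply the Euclidean algorithm to 191 and 59:
191 = 3·59 + 14
59 = 4·14 + 3
14 = 4·3 + 2
3 = 1·2 + 1
2 = 2·1 + 0
gcd = 1, so the inverse exists. Back-substitute:
1 = 3 − 2
1 = −14 + 5·3
1 = 5·59 − 21·14
1 = −21·191 + 68·59
So 59·68 ≡ 1 (mod 191).

68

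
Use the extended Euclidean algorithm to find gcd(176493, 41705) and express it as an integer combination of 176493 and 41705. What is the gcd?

Repeated division:
176493 = 4·41705 + 9673
41705 = 4·9673 + 3013
9673 = 3·3013 + 634
3013 = 4·634 + 477
634 = 1·477 + 157
477 = 3·157 + 6
157 = 26·6 + 1
6 = 6·1 + 0
gcd(176493, 41705) = 1.
Express as a combination:
1 = 157 − 26·6
1 = −26·477 + 79·157
1 = 79·634 − 105·477
1 = −105·3013 + 499·634
1 = 499·9673 − 1602·3013
1 = −1602·41705 + 6907·9673
1 = 6907·176493 − 29230·41705
So 1 = (6907)·176493 + (-29230)·41705.

1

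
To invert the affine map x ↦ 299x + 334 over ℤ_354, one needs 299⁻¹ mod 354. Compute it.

251

Apply the Euclidean algorithm to 354 and 299:
354 = 1*299 + 55
299 = 5*55 + 24
55 = 2*24 + 7
24 = 3*7 + 3
7 = 2*3 + 1
3 = 3*1 + 0
The gcd is 1. Working backward:
1 = 7 − 2·3
1 = −2·24 + 7·7
1 = 7·55 − 16·24
1 = −16·299 + 87·55
1 = 87·354 − 103·299
So 299·(-103) ≡ 1 (mod 354), and -103 ≡ 251 (mod 354).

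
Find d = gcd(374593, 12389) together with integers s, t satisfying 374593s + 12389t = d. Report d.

Apply Euclid's algorithm to 374593 and 12389:
374593 = 30·12389 + 2923
12389 = 4·2923 + 697
2923 = 4·697 + 135
697 = 5·135 + 22
135 = 6·22 + 3
22 = 7·3 + 1
3 = 3·1 + 0
gcd(374593, 12389) = 1.
Working backward:
1 = 22 − 7·3
1 = −7·135 + 43·22
1 = 43·697 − 222·135
1 = −222·2923 + 931·697
1 = 931·12389 − 3946·2923
1 = −3946·374593 + 119311·12389
So 1 = (-3946)·374593 + (119311)·12389.

1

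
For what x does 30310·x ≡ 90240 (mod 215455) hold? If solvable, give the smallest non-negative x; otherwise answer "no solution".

First find gcd(30310, 215455):
215455 = 7·30310 + 3285
30310 = 9·3285 + 745
3285 = 4·745 + 305
745 = 2·305 + 135
305 = 2·135 + 35
135 = 3·35 + 30
35 = 1·30 + 5
30 = 6·5 + 0
gcd = 5 and 5 | 90240, so solutions exist. Divide through by 5: 6062x ≡ 18048 (mod 43091).
Now find 6062⁻¹ mod 43091:
43091 = 7·6062 + 657
6062 = 9·657 + 149
657 = 4·149 + 61
149 = 2·61 + 27
61 = 2·27 + 7
27 = 3·7 + 6
7 = 1·6 + 1
6 = 6·1 + 0
Back-substitute:
1 = 7 − 6
1 = −27 + 4·7
1 = 4·61 − 9·27
1 = −9·149 + 22·61
1 = 22·657 − 97·149
1 = −97·6062 + 895·657
1 = 895·43091 − 6362·6062
So 6062·(-6362) ≡ 1 (mod 43091), i.e. 6062⁻¹ ≡ 36729.
Then x ≡ 36729·18048 ≡ 16139 (mod 43091); the smallest non-negative solution is x = 16139.

16139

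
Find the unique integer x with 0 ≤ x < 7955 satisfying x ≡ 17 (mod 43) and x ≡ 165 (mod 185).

4790

Write x = 17 + 43·k. Then 43·k ≡ 165 − 17 ≡ 148 (mod 185).
Need 43⁻¹ mod 185. Extended Euclid on (185, 43):
185 = 4*43 + 13
43 = 3*13 + 4
13 = 3*4 + 1
4 = 4*1 + 0
Back-substitute:
1 = 13 − 3·4
1 = −3·43 + 10·13
1 = 10·185 − 43·43
43⁻¹ ≡ 142 (mod 185), so k ≡ 142·148 ≡ 111 (mod 185).
x = 17 + 43·111 = 4790.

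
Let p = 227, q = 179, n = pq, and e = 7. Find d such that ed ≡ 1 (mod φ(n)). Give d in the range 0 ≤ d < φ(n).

5747

φ(n) = (p−1)(q−1) = 226·178 = 40228.
Need d with 7·d ≡ 1 (mod 40228). Apply the extended Euclidean algorithm:
40228 = 5746·7 + 6
7 = 1·6 + 1
6 = 6·1 + 0
Back-substitute:
1 = 7 − 6
1 = −40228 + 5747·7
So 7·5747 ≡ 1 (mod 40228), hence d = 5747.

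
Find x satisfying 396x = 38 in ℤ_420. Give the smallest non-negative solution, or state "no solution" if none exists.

no solution

gcd(396, 420):
420 = 1×396 + 24
396 = 16×24 + 12
24 = 2×12 + 0
gcd = 12, but 12 ∤ 38, so the congruence has no solution.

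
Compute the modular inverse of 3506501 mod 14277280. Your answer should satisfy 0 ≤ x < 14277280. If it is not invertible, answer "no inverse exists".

13757101

gcd(14277280, 3506501) by repeated division:
14277280 = 4*3506501 + 251276
3506501 = 13*251276 + 239913
251276 = 1*239913 + 11363
239913 = 21*11363 + 1290
11363 = 8*1290 + 1043
1290 = 1*1043 + 247
1043 = 4*247 + 55
247 = 4*55 + 27
55 = 2*27 + 1
27 = 27*1 + 0
The gcd is 1. Working backward:
1 = 55 − 2·27
1 = −2·247 + 9·55
1 = 9·1043 − 38·247
1 = −38·1290 + 47·1043
1 = 47·11363 − 414·1290
1 = −414·239913 + 8741·11363
1 = 8741·251276 − 9155·239913
1 = −9155·3506501 + 127756·251276
1 = 127756·14277280 − 520179·3506501
Thus 3506501·(-520179) ≡ 1 (mod 14277280); reducing, -520179 mod 14277280 = 13757101.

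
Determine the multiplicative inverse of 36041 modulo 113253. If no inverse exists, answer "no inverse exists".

91640

Apply the Euclidean algorithm to 113253 and 36041:
113253 = 3·36041 + 5130
36041 = 7·5130 + 131
5130 = 39·131 + 21
131 = 6·21 + 5
21 = 4·5 + 1
5 = 5·1 + 0
gcd = 1, so the inverse exists. Back-substitute:
1 = 21 − 4·5
1 = −4·131 + 25·21
1 = 25·5130 − 979·131
1 = −979·36041 + 6878·5130
1 = 6878·113253 − 21613·36041
Thus 36041·(-21613) ≡ 1 (mod 113253); reducing, -21613 mod 113253 = 91640.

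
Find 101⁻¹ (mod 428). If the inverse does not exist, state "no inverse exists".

Run Euclid on (428, 101):
428 = 4·101 + 24
101 = 4·24 + 5
24 = 4·5 + 4
5 = 1·4 + 1
4 = 4·1 + 0
Since gcd(101, 428) = 1, back-substitute to write 1 as a combination:
1 = 5 − 4
1 = −24 + 5·5
1 = 5·101 − 21·24
1 = −21·428 + 89·101
So 101·89 ≡ 1 (mod 428).

89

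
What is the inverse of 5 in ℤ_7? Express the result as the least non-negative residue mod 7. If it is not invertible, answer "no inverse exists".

3

gcd(7, 5) by repeated division:
7 = 1·5 + 2
5 = 2·2 + 1
2 = 2·1 + 0
The gcd is 1. Working backward:
1 = 5 − 2·2
1 = −2·7 + 3·5
So 5·3 ≡ 1 (mod 7).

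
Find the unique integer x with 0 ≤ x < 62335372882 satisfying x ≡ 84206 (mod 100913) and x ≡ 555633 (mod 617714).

15051157243

Write x = 84206 + 100913·k. Then 100913·k ≡ 555633 − 84206 ≡ 471427 (mod 617714).
Need 100913⁻¹ mod 617714. Extended Euclid on (617714, 100913):
617714 = 6*100913 + 12236
100913 = 8*12236 + 3025
12236 = 4*3025 + 136
3025 = 22*136 + 33
136 = 4*33 + 4
33 = 8*4 + 1
4 = 4*1 + 0
Back-substitute:
1 = 33 − 8·4
1 = −8·136 + 33·33
1 = 33·3025 − 734·136
1 = −734·12236 + 2969·3025
1 = 2969·100913 − 24486·12236
1 = −24486·617714 + 149885·100913
100913⁻¹ ≡ 149885 (mod 617714), so k ≡ 149885·471427 ≡ 149149 (mod 617714).
x = 84206 + 100913·149149 = 15051157243.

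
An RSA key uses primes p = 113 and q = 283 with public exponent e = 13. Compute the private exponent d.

26725

φ(n) = (p−1)(q−1) = 112·282 = 31584.
Need d with 13·d ≡ 1 (mod 31584). Apply the extended Euclidean algorithm:
31584 = 2429*13 + 7
13 = 1*7 + 6
7 = 1*6 + 1
6 = 6*1 + 0
Back-substitute:
1 = 7 − 6
1 = −13 + 2·7
1 = 2·31584 − 4859·13
So 13·(-4859) ≡ 1 (mod 31584), hence d ≡ -4859 ≡ 26725 (mod 31584).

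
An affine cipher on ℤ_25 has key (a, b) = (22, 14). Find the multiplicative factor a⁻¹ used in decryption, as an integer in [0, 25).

8

gcd(25, 22) by repeated division:
25 = 1×22 + 3
22 = 7×3 + 1
3 = 3×1 + 0
The gcd is 1. Working backward:
1 = 22 − 7·3
1 = −7·25 + 8·22
So 22·8 ≡ 1 (mod 25).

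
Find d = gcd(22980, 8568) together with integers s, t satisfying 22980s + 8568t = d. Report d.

Euclidean algorithm:
22980 = 2×8568 + 5844
8568 = 1×5844 + 2724
5844 = 2×2724 + 396
2724 = 6×396 + 348
396 = 1×348 + 48
348 = 7×48 + 12
48 = 4×12 + 0
gcd(22980, 8568) = 12.
Back-substituting:
12 = 348 − 7·48
12 = −7·396 + 8·348
12 = 8·2724 − 55·396
12 = −55·5844 + 118·2724
12 = 118·8568 − 173·5844
12 = −173·22980 + 464·8568
So 12 = (-173)·22980 + (464)·8568.

12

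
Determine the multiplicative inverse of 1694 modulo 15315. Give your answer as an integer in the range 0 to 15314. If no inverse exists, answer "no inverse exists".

4439

gcd(15315, 1694) by repeated division:
15315 = 9·1694 + 69
1694 = 24·69 + 38
69 = 1·38 + 31
38 = 1·31 + 7
31 = 4·7 + 3
7 = 2·3 + 1
3 = 3·1 + 0
The gcd is 1. Working backward:
1 = 7 − 2·3
1 = −2·31 + 9·7
1 = 9·38 − 11·31
1 = −11·69 + 20·38
1 = 20·1694 − 491·69
1 = −491·15315 + 4439·1694
So 1694·4439 ≡ 1 (mod 15315).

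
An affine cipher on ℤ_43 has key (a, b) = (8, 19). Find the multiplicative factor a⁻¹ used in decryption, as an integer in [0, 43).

gcd(43, 8) by repeated division:
43 = 5×8 + 3
8 = 2×3 + 2
3 = 1×2 + 1
2 = 2×1 + 0
The gcd is 1. Working backward:
1 = 3 − 2
1 = −8 + 3·3
1 = 3·43 − 16·8
Thus 8·(-16) ≡ 1 (mod 43); reducing, -16 mod 43 = 27.

27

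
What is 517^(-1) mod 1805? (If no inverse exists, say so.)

Extended Euclidean algorithm:
1805 = 3·517 + 254
517 = 2·254 + 9
254 = 28·9 + 2
9 = 4·2 + 1
2 = 2·1 + 0
The gcd is 1. Working backward:
1 = 9 − 4·2
1 = −4·254 + 113·9
1 = 113·517 − 230·254
1 = −230·1805 + 803·517
So 517·803 ≡ 1 (mod 1805).

803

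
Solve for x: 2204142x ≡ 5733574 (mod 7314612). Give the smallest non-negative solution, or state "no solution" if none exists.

gcd(2204142, 7314612):
7314612 = 3·2204142 + 702186
2204142 = 3·702186 + 97584
702186 = 7·97584 + 19098
97584 = 5·19098 + 2094
19098 = 9·2094 + 252
2094 = 8·252 + 78
252 = 3·78 + 18
78 = 4·18 + 6
18 = 3·6 + 0
gcd = 6, but 6 ∤ 5733574, so the congruence has no solution.

no solution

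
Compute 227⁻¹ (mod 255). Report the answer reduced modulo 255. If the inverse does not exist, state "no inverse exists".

gcd(255, 227) by repeated division:
255 = 1·227 + 28
227 = 8·28 + 3
28 = 9·3 + 1
3 = 3·1 + 0
gcd = 1, so the inverse exists. Back-substitute:
1 = 28 − 9·3
1 = −9·227 + 73·28
1 = 73·255 − 82·227
So 227·(-82) ≡ 1 (mod 255), and -82 ≡ 173 (mod 255).

173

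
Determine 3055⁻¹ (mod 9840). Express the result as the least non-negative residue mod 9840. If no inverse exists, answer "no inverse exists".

no inverse exists

Euclidean algorithm on 9840, 3055:
9840 = 3×3055 + 675
3055 = 4×675 + 355
675 = 1×355 + 320
355 = 1×320 + 35
320 = 9×35 + 5
35 = 7×5 + 0
gcd(3055, 9840) = 5 ≠ 1, so 3055 has no multiplicative inverse modulo 9840.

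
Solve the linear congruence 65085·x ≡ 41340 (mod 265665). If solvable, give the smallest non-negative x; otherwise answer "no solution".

15385

First find gcd(65085, 265665):
265665 = 4*65085 + 5325
65085 = 12*5325 + 1185
5325 = 4*1185 + 585
1185 = 2*585 + 15
585 = 39*15 + 0
gcd = 15 and 15 | 41340, so solutions exist. Divide through by 15: 4339x ≡ 2756 (mod 17711).
Now find 4339⁻¹ mod 17711:
17711 = 4×4339 + 355
4339 = 12×355 + 79
355 = 4×79 + 39
79 = 2×39 + 1
39 = 39×1 + 0
Back-substitute:
1 = 79 − 2·39
1 = −2·355 + 9·79
1 = 9·4339 − 110·355
1 = −110·17711 + 449·4339
So 4339⁻¹ ≡ 449 (mod 17711).
Then x ≡ 449·2756 ≡ 15385 (mod 17711); the smallest non-negative solution is x = 15385.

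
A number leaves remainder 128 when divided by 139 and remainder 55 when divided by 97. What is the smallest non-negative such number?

Write x = 128 + 139·k. Then 139·k ≡ 55 − 128 ≡ 24 (mod 97).
Need 139⁻¹ mod 97. Extended Euclid on (97, 42):
97 = 2·42 + 13
42 = 3·13 + 3
13 = 4·3 + 1
3 = 3·1 + 0
Back-substitute:
1 = 13 − 4·3
1 = −4·42 + 13·13
1 = 13·97 − 30·42
139⁻¹ ≡ 67 (mod 97), so k ≡ 67·24 ≡ 56 (mod 97).
x = 128 + 139·56 = 7912.

7912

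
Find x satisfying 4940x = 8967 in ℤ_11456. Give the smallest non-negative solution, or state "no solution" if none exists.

gcd(4940, 11456):
11456 = 2·4940 + 1576
4940 = 3·1576 + 212
1576 = 7·212 + 92
212 = 2·92 + 28
92 = 3·28 + 8
28 = 3·8 + 4
8 = 2·4 + 0
gcd = 4, but 4 ∤ 8967, so the congruence has no solution.

no solution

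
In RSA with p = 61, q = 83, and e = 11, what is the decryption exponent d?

3131

φ(n) = (p−1)(q−1) = 60·82 = 4920.
Need d with 11·d ≡ 1 (mod 4920). Apply the extended Euclidean algorithm:
4920 = 447·11 + 3
11 = 3·3 + 2
3 = 1·2 + 1
2 = 2·1 + 0
Back-substitute:
1 = 3 − 2
1 = −11 + 4·3
1 = 4·4920 − 1789·11
So 11·(-1789) ≡ 1 (mod 4920), hence d ≡ -1789 ≡ 3131 (mod 4920).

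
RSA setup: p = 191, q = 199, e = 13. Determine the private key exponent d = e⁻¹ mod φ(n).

φ(n) = (p−1)(q−1) = 190·198 = 37620.
Need d with 13·d ≡ 1 (mod 37620). Apply the extended Euclidean algorithm:
37620 = 2893×13 + 11
13 = 1×11 + 2
11 = 5×2 + 1
2 = 2×1 + 0
Back-substitute:
1 = 11 − 5·2
1 = −5·13 + 6·11
1 = 6·37620 − 17363·13
So 13·(-17363) ≡ 1 (mod 37620), hence d ≡ -17363 ≡ 20257 (mod 37620).

20257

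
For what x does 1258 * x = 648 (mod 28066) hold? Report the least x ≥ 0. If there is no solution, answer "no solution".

6872

First find gcd(1258, 28066):
28066 = 22*1258 + 390
1258 = 3*390 + 88
390 = 4*88 + 38
88 = 2*38 + 12
38 = 3*12 + 2
12 = 6*2 + 0
gcd = 2 and 2 | 648, so solutions exist. Divide through by 2: 629x ≡ 324 (mod 14033).
Now find 629⁻¹ mod 14033:
14033 = 22*629 + 195
629 = 3*195 + 44
195 = 4*44 + 19
44 = 2*19 + 6
19 = 3*6 + 1
6 = 6*1 + 0
Back-substitute:
1 = 19 − 3·6
1 = −3·44 + 7·19
1 = 7·195 − 31·44
1 = −31·629 + 100·195
1 = 100·14033 − 2231·629
So 629·(-2231) ≡ 1 (mod 14033), i.e. 629⁻¹ ≡ 11802.
Then x ≡ 11802·324 ≡ 6872 (mod 14033); the smallest non-negative solution is x = 6872.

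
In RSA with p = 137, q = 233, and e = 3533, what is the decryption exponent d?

φ(n) = (p−1)(q−1) = 136·232 = 31552.
Need d with 3533·d ≡ 1 (mod 31552). Apply the extended Euclidean algorithm:
31552 = 8×3533 + 3288
3533 = 1×3288 + 245
3288 = 13×245 + 103
245 = 2×103 + 39
103 = 2×39 + 25
39 = 1×25 + 14
25 = 1×14 + 11
14 = 1×11 + 3
11 = 3×3 + 2
3 = 1×2 + 1
2 = 2×1 + 0
Back-substitute:
1 = 3 − 2
1 = −11 + 4·3
1 = 4·14 − 5·11
1 = −5·25 + 9·14
1 = 9·39 − 14·25
1 = −14·103 + 37·39
1 = 37·245 − 88·103
1 = −88·3288 + 1181·245
1 = 1181·3533 − 1269·3288
1 = −1269·31552 + 11333·3533
So 3533·11333 ≡ 1 (mod 31552), hence d = 11333.

11333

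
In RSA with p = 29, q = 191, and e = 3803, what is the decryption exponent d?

φ(n) = (p−1)(q−1) = 28·190 = 5320.
Need d with 3803·d ≡ 1 (mod 5320). Apply the extended Euclidean algorithm:
5320 = 1*3803 + 1517
3803 = 2*1517 + 769
1517 = 1*769 + 748
769 = 1*748 + 21
748 = 35*21 + 13
21 = 1*13 + 8
13 = 1*8 + 5
8 = 1*5 + 3
5 = 1*3 + 2
3 = 1*2 + 1
2 = 2*1 + 0
Back-substitute:
1 = 3 − 2
1 = −5 + 2·3
1 = 2·8 − 3·5
1 = −3·13 + 5·8
1 = 5·21 − 8·13
1 = −8·748 + 285·21
1 = 285·769 − 293·748
1 = −293·1517 + 578·769
1 = 578·3803 − 1449·1517
1 = −1449·5320 + 2027·3803
So 3803·2027 ≡ 1 (mod 5320), hence d = 2027.

2027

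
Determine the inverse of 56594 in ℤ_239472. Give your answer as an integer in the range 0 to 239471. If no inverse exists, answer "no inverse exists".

Euclidean algorithm on 239472, 56594:
239472 = 4*56594 + 13096
56594 = 4*13096 + 4210
13096 = 3*4210 + 466
4210 = 9*466 + 16
466 = 29*16 + 2
16 = 8*2 + 0
Since gcd = 2 > 1, 56594 is not a unit mod 239472.

no inverse exists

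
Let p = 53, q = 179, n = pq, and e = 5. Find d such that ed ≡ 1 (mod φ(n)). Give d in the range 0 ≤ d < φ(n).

7405

φ(n) = (p−1)(q−1) = 52·178 = 9256.
Need d with 5·d ≡ 1 (mod 9256). Apply the extended Euclidean algorithm:
9256 = 1851×5 + 1
5 = 5×1 + 0
Back-substitute:
1 = 9256 − 1851·5
So 5·(-1851) ≡ 1 (mod 9256), hence d ≡ -1851 ≡ 7405 (mod 9256).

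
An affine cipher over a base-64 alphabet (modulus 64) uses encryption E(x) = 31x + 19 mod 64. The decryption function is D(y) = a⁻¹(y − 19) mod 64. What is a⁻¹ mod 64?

31

Run Euclid on (64, 31):
64 = 2·31 + 2
31 = 15·2 + 1
2 = 2·1 + 0
Since gcd(31, 64) = 1, back-substitute to write 1 as a combination:
1 = 31 − 15·2
1 = −15·64 + 31·31
So 31·31 ≡ 1 (mod 64).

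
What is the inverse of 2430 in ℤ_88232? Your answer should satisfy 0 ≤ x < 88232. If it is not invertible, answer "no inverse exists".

Compute gcd(2430, 88232):
88232 = 36*2430 + 752
2430 = 3*752 + 174
752 = 4*174 + 56
174 = 3*56 + 6
56 = 9*6 + 2
6 = 3*2 + 0
Since gcd = 2 > 1, 2430 is not a unit mod 88232.

no inverse exists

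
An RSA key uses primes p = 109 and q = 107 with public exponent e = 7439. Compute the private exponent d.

4943

φ(n) = (p−1)(q−1) = 108·106 = 11448.
Need d with 7439·d ≡ 1 (mod 11448). Apply the extended Euclidean algorithm:
11448 = 1*7439 + 4009
7439 = 1*4009 + 3430
4009 = 1*3430 + 579
3430 = 5*579 + 535
579 = 1*535 + 44
535 = 12*44 + 7
44 = 6*7 + 2
7 = 3*2 + 1
2 = 2*1 + 0
Back-substitute:
1 = 7 − 3·2
1 = −3·44 + 19·7
1 = 19·535 − 231·44
1 = −231·579 + 250·535
1 = 250·3430 − 1481·579
1 = −1481·4009 + 1731·3430
1 = 1731·7439 − 3212·4009
1 = −3212·11448 + 4943·7439
So 7439·4943 ≡ 1 (mod 11448), hence d = 4943.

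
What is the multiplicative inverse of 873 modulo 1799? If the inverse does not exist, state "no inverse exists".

577

Apply the Euclidean algorithm to 1799 and 873:
1799 = 2*873 + 53
873 = 16*53 + 25
53 = 2*25 + 3
25 = 8*3 + 1
3 = 3*1 + 0
The gcd is 1. Working backward:
1 = 25 − 8·3
1 = −8·53 + 17·25
1 = 17·873 − 280·53
1 = −280·1799 + 577·873
So 873·577 ≡ 1 (mod 1799).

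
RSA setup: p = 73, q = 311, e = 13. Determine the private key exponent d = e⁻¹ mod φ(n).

φ(n) = (p−1)(q−1) = 72·310 = 22320.
Need d with 13·d ≡ 1 (mod 22320). Apply the extended Euclidean algorithm:
22320 = 1716*13 + 12
13 = 1*12 + 1
12 = 12*1 + 0
Back-substitute:
1 = 13 − 12
1 = −22320 + 1717·13
So 13·1717 ≡ 1 (mod 22320), hence d = 1717.

1717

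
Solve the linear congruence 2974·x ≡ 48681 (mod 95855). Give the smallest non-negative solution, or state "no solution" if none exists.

34149

First find gcd(2974, 95855):
95855 = 32×2974 + 687
2974 = 4×687 + 226
687 = 3×226 + 9
226 = 25×9 + 1
9 = 9×1 + 0
gcd = 1, so a unique solution mod 95855 exists.
Back-substitute for the Bézout coefficients:
1 = 226 − 25·9
1 = −25·687 + 76·226
1 = 76·2974 − 329·687
1 = −329·95855 + 10604·2974
So 2974·(10604) ≡ 1 (mod 95855), giving 2974⁻¹ ≡ 10604.
x ≡ 2974⁻¹·48681 ≡ 10604·48681 ≡ 34149 (mod 95855).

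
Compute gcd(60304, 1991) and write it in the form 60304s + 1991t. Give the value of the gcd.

1

Repeated division:
60304 = 30×1991 + 574
1991 = 3×574 + 269
574 = 2×269 + 36
269 = 7×36 + 17
36 = 2×17 + 2
17 = 8×2 + 1
2 = 2×1 + 0
gcd(60304, 1991) = 1.
Back-substituting:
1 = 17 − 8·2
1 = −8·36 + 17·17
1 = 17·269 − 127·36
1 = −127·574 + 271·269
1 = 271·1991 − 940·574
1 = −940·60304 + 28471·1991
So 1 = (-940)·60304 + (28471)·1991.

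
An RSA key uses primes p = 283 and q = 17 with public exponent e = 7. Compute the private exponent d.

3223

φ(n) = (p−1)(q−1) = 282·16 = 4512.
Need d with 7·d ≡ 1 (mod 4512). Apply the extended Euclidean algorithm:
4512 = 644×7 + 4
7 = 1×4 + 3
4 = 1×3 + 1
3 = 3×1 + 0
Back-substitute:
1 = 4 − 3
1 = −7 + 2·4
1 = 2·4512 − 1289·7
So 7·(-1289) ≡ 1 (mod 4512), hence d ≡ -1289 ≡ 3223 (mod 4512).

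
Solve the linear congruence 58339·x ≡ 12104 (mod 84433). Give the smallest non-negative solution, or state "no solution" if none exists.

First find gcd(58339, 84433):
84433 = 1×58339 + 26094
58339 = 2×26094 + 6151
26094 = 4×6151 + 1490
6151 = 4×1490 + 191
1490 = 7×191 + 153
191 = 1×153 + 38
153 = 4×38 + 1
38 = 38×1 + 0
gcd = 1, so a unique solution mod 84433 exists.
Back-substitute for the Bézout coefficients:
1 = 153 − 4·38
1 = −4·191 + 5·153
1 = 5·1490 − 39·191
1 = −39·6151 + 161·1490
1 = 161·26094 − 683·6151
1 = −683·58339 + 1527·26094
1 = 1527·84433 − 2210·58339
So 58339·(-2210) ≡ 1 (mod 84433), giving 58339⁻¹ ≡ 82223.
x ≡ 58339⁻¹·12104 ≡ 82223·12104 ≡ 15421 (mod 84433).

15421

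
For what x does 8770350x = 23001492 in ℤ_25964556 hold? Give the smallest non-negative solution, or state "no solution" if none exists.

First find gcd(8770350, 25964556):
25964556 = 2×8770350 + 8423856
8770350 = 1×8423856 + 346494
8423856 = 24×346494 + 108000
346494 = 3×108000 + 22494
108000 = 4×22494 + 18024
22494 = 1×18024 + 4470
18024 = 4×4470 + 144
4470 = 31×144 + 6
144 = 24×6 + 0
gcd = 6 and 6 | 23001492, so solutions exist. Divide through by 6: 1461725x ≡ 3833582 (mod 4327426).
Now find 1461725⁻¹ mod 4327426:
4327426 = 2·1461725 + 1403976
1461725 = 1·1403976 + 57749
1403976 = 24·57749 + 18000
57749 = 3·18000 + 3749
18000 = 4·3749 + 3004
3749 = 1·3004 + 745
3004 = 4·745 + 24
745 = 31·24 + 1
24 = 24·1 + 0
Back-substitute:
1 = 745 − 31·24
1 = −31·3004 + 125·745
1 = 125·3749 − 156·3004
1 = −156·18000 + 749·3749
1 = 749·57749 − 2403·18000
1 = −2403·1403976 + 58421·57749
1 = 58421·1461725 − 60824·1403976
1 = −60824·4327426 + 180069·1461725
So 1461725⁻¹ ≡ 180069 (mod 4327426).
Then x ≡ 180069·3833582 ≡ 2609064 (mod 4327426); the smallest non-negative solution is x = 2609064.

2609064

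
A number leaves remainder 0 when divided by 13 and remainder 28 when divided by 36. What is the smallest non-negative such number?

208

Write x = 0 + 13·k. Then 13·k ≡ 28 − 0 ≡ 28 (mod 36).
Need 13⁻¹ mod 36. Extended Euclid on (36, 13):
36 = 2×13 + 10
13 = 1×10 + 3
10 = 3×3 + 1
3 = 3×1 + 0
Back-substitute:
1 = 10 − 3·3
1 = −3·13 + 4·10
1 = 4·36 − 11·13
13⁻¹ ≡ 25 (mod 36), so k ≡ 25·28 ≡ 16 (mod 36).
x = 0 + 13·16 = 208.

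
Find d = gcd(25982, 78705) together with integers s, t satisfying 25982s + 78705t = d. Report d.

Repeated division:
78705 = 3·25982 + 759
25982 = 34·759 + 176
759 = 4·176 + 55
176 = 3·55 + 11
55 = 5·11 + 0
gcd(25982, 78705) = 11.
Express as a combination:
11 = 176 − 3·55
11 = −3·759 + 13·176
11 = 13·25982 − 445·759
11 = −445·78705 + 1348·25982
So 11 = (-445)·78705 + (1348)·25982.

11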